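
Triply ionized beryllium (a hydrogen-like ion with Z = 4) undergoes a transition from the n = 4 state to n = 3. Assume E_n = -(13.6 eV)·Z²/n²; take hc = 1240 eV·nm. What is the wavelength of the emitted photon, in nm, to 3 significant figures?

For Z = 4 the level energies scale as Z², so the effective Rydberg energy is 13.6 × 16 = 217.6 eV.
ΔE = 217.6 × (1/3² − 1/4²) = 217.6 × 0.04861 = 10.58 eV.
λ = hc/ΔE = 1240 / 10.58 = 117 nm.

117 nm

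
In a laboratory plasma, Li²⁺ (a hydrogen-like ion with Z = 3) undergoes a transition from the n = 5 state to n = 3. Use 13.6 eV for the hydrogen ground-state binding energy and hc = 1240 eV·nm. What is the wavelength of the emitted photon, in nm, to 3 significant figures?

For Z = 3 the level energies scale as Z², so the effective Rydberg energy is 13.6 × 9 = 122.4 eV.
ΔE = 122.4 × (1/3² − 1/5²) = 122.4 × 0.07111 = 8.704 eV.
λ = hc/ΔE = 1240 / 8.704 = 142 nm.

142 nm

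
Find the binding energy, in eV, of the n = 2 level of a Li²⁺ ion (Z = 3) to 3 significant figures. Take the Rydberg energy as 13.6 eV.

30.6 eV

E_n = −13.6 Z²/n² = −122.4/n² eV for Z = 3.
E_2 = −122.4/4 = −30.6 eV, so ionization (to E = 0) requires 30.6 eV.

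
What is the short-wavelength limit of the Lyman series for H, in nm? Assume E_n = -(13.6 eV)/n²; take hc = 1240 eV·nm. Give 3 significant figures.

The Lyman series has lower level n_f = 1; the series limit corresponds to n_i → ∞.
ΔE_max = 13.6 × 1 / 1² = 13.60 eV.
λ_min = 1240 / 13.60 = 91.2 nm.

91.2 nm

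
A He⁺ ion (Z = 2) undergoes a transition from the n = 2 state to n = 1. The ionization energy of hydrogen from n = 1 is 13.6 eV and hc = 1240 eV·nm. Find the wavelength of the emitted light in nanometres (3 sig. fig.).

30.4 nm

For Z = 2 the level energies scale as Z², so the effective Rydberg energy is 13.6 × 4 = 54.40 eV.
ΔE = 54.40 × (1/1² − 1/2²) = 54.40 × 0.7500 = 40.80 eV.
λ = hc/ΔE = 1240 / 40.80 = 30.4 nm.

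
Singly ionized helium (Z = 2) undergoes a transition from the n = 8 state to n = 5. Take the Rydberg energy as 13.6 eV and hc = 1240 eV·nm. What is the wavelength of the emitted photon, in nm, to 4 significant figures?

For Z = 2 the level energies scale as Z², so the effective Rydberg energy is 13.6 × 4 = 54.40 eV.
ΔE = 54.40 × (1/5² − 1/8²) = 54.40 × 0.02438 = 1.326 eV.
λ = hc/ΔE = 1240 / 1.326 = 935.1 nm.

935.1 nm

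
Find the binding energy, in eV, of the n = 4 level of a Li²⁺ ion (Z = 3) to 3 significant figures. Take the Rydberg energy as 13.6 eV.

E_n = −13.6 Z²/n² = −122.4/n² eV for Z = 3.
E_4 = −122.4/16 = −7.65 eV, so ionization (to E = 0) requires 7.65 eV.

7.65 eV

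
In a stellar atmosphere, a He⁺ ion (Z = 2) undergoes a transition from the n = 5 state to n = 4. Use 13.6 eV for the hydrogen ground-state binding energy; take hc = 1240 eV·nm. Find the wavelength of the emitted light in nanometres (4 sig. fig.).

1013 nm

For Z = 2 the level energies scale as Z², so the effective Rydberg energy is 13.6 × 4 = 54.40 eV.
ΔE = 54.40 × (1/4² − 1/5²) = 54.40 × 0.02250 = 1.224 eV.
λ = hc/ΔE = 1240 / 1.224 = 1013 nm.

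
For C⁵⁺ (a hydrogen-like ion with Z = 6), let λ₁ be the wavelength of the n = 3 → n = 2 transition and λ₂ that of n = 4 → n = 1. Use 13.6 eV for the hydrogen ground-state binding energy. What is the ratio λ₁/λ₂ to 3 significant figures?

6.75

λ ∝ 1/ΔE ∝ 1/(1/n_f² − 1/n_i²), and the Z² and hc factors cancel in the ratio.
λ₁/λ₂ = (1/1² − 1/4²)/(1/2² − 1/3²) = 0.9375/0.1389 = 6.75.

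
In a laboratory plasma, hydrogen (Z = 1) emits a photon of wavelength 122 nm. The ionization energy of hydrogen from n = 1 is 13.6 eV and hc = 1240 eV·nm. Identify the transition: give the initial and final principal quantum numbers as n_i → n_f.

n_i = 2, n_f = 1

The photon energy is ΔE = hc/λ = 1240 / 122 = 10.16 eV.
With Z = 1, ΔE = 13.60 × (1/n_f² − 1/n_i²), so 1/n_f² − 1/n_i² = 0.7473.
Trying n_f = 1 gives 1/n_i² = 0.2527, i.e. n_i ≈ 2; this pair matches.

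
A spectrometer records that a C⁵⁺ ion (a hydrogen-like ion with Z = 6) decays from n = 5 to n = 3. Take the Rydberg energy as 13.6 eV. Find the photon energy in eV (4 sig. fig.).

34.82 eV

The Bohr energies scale as Z², so for Z = 6: E_n = −489.6/n² eV.
E_5 = −489.6/25 = −19.58 eV and E_3 = −489.6/9 = −54.40 eV.
The photon energy is |E_5 − E_3| = 34.82 eV.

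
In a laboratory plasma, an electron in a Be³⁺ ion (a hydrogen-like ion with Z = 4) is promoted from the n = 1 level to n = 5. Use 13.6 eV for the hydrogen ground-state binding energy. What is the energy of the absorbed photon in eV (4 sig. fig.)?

208.9 eV

The Bohr energies scale as Z², so for Z = 4: E_n = −217.6/n² eV.
E_5 = −217.6/25 = −8.704 eV and E_1 = −217.6/1 = −217.6 eV.
The photon energy is |E_5 − E_1| = 208.9 eV.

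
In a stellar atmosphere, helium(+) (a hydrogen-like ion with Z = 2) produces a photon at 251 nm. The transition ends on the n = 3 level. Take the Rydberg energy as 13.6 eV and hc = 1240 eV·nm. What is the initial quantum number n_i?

n_i = 7

The photon energy is ΔE = hc/λ = 1240 / 251 = 4.940 eV.
With Z = 2, ΔE = 54.40 × (1/n_f² − 1/n_i²), so 1/n_f² − 1/n_i² = 0.09081.
With n_f = 3: 1/n_i² = 1/9 − 0.09081 = 0.02030, so n_i ≈ 7.02.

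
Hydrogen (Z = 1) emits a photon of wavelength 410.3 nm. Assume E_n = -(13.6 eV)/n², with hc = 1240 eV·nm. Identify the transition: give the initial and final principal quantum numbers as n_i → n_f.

n_i = 6, n_f = 2

The photon energy is ΔE = hc/λ = 1240 / 410.3 = 3.022 eV.
With Z = 1, ΔE = 13.60 × (1/n_f² − 1/n_i²), so 1/n_f² − 1/n_i² = 0.2222.
Trying n_f = 2 gives 1/n_i² = 0.02778, i.e. n_i ≈ 6; this pair matches.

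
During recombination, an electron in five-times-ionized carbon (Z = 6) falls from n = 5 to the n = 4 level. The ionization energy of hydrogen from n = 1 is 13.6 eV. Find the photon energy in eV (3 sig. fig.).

11.0 eV

The Bohr energies scale as Z², so for Z = 6: E_n = −489.6/n² eV.
E_5 = −489.6/25 = −19.58 eV and E_4 = −489.6/16 = −30.60 eV.
The photon energy is |E_5 − E_4| = 11.0 eV.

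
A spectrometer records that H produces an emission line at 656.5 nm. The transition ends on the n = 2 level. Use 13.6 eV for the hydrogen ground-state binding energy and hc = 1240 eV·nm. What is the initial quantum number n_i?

The photon energy is ΔE = hc/λ = 1240 / 656.5 = 1.889 eV.
With Z = 1, ΔE = 13.60 × (1/n_f² − 1/n_i²), so 1/n_f² − 1/n_i² = 0.1389.
With n_f = 2: 1/n_i² = 1/4 − 0.1389 = 0.1111, so n_i ≈ 3.00.

n_i = 3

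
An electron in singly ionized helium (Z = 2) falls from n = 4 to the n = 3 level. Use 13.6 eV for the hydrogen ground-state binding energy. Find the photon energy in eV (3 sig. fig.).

The Bohr energies scale as Z², so for Z = 2: E_n = −54.40/n² eV.
E_4 = −54.40/16 = −3.400 eV and E_3 = −54.40/9 = −6.044 eV.
The photon energy is |E_4 − E_3| = 2.64 eV.

2.64 eV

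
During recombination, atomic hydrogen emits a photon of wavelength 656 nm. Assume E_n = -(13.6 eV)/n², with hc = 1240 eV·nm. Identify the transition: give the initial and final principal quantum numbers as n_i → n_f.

n_i = 3, n_f = 2

The photon energy is ΔE = hc/λ = 1240 / 656 = 1.890 eV.
With Z = 1, ΔE = 13.60 × (1/n_f² − 1/n_i²), so 1/n_f² − 1/n_i² = 0.1390.
Trying n_f = 2 gives 1/n_i² = 0.1110, i.e. n_i ≈ 3; this pair matches.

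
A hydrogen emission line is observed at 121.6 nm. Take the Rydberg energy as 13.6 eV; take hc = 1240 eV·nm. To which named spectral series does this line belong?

ΔE = 1240/121.6 = 10.20 eV.
This matches 13.6 × (1/1² − 1/2²), so n_f = 1: the Lyman series.

Lyman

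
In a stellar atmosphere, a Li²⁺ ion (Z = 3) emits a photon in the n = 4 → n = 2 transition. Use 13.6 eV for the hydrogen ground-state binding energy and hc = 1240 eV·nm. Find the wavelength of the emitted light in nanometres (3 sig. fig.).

For Z = 3 the level energies scale as Z², so the effective Rydberg energy is 13.6 × 9 = 122.4 eV.
ΔE = 122.4 × (1/2² − 1/4²) = 122.4 × 0.1875 = 22.95 eV.
λ = hc/ΔE = 1240 / 22.95 = 54.0 nm.

54.0 nm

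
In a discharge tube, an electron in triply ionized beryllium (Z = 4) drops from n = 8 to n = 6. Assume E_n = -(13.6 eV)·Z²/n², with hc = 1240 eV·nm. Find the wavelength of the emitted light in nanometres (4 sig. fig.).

468.9 nm

For Z = 4 the level energies scale as Z², so the effective Rydberg energy is 13.6 × 16 = 217.6 eV.
ΔE = 217.6 × (1/6² − 1/8²) = 217.6 × 0.01215 = 2.644 eV.
λ = hc/ΔE = 1240 / 2.644 = 468.9 nm.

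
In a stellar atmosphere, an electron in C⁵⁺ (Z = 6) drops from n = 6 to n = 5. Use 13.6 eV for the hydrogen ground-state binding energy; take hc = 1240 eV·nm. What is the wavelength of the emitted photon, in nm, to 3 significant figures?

For Z = 6 the level energies scale as Z², so the effective Rydberg energy is 13.6 × 36 = 489.6 eV.
ΔE = 489.6 × (1/5² − 1/6²) = 489.6 × 0.01222 = 5.984 eV.
λ = hc/ΔE = 1240 / 5.984 = 207 nm.

207 nm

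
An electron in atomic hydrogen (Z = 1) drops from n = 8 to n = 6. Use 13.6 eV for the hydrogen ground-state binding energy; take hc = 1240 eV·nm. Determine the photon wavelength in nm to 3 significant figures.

7500 nm

ΔE = 13.60 × (1/6² − 1/8²) = 13.60 × 0.01215 = 0.1653 eV.
λ = hc/ΔE = 1240 / 0.1653 = 7500 nm.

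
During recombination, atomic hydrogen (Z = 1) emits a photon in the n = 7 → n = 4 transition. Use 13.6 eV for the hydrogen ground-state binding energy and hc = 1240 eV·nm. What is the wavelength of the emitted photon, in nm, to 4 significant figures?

2166 nm

ΔE = 13.60 × (1/4² − 1/7²) = 13.60 × 0.04209 = 0.5724 eV.
λ = hc/ΔE = 1240 / 0.5724 = 2166 nm.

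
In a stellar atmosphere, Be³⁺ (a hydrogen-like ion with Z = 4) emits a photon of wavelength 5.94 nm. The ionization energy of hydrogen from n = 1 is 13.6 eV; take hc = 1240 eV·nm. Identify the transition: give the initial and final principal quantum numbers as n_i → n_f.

The photon energy is ΔE = hc/λ = 1240 / 5.94 = 208.8 eV.
With Z = 4, ΔE = 217.6 × (1/n_f² − 1/n_i²), so 1/n_f² − 1/n_i² = 0.9593.
Trying n_f = 1 gives 1/n_i² = 0.04065, i.e. n_i ≈ 5; this pair matches.

n_i = 5, n_f = 1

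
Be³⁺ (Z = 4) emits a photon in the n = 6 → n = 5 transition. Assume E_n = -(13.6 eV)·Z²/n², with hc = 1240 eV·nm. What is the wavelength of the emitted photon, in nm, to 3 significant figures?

466 nm

For Z = 4 the level energies scale as Z², so the effective Rydberg energy is 13.6 × 16 = 217.6 eV.
ΔE = 217.6 × (1/5² − 1/6²) = 217.6 × 0.01222 = 2.660 eV.
λ = hc/ΔE = 1240 / 2.660 = 466 nm.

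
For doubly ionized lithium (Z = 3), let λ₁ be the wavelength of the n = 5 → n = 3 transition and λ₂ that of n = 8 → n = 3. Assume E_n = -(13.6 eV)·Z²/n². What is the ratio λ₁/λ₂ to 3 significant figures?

1.34

λ ∝ 1/ΔE ∝ 1/(1/n_f² − 1/n_i²), and the Z² and hc factors cancel in the ratio.
λ₁/λ₂ = (1/3² − 1/8²)/(1/3² − 1/5²) = 0.09549/0.07111 = 1.34.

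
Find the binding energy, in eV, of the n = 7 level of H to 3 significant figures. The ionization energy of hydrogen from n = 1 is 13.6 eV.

E_7 = −13.60/49 = −0.278 eV, so ionization (to E = 0) requires 0.278 eV.

0.278 eV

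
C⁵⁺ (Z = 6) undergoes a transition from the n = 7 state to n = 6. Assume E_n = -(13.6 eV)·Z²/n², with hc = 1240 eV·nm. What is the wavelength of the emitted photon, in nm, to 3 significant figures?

344 nm

For Z = 6 the level energies scale as Z², so the effective Rydberg energy is 13.6 × 36 = 489.6 eV.
ΔE = 489.6 × (1/6² − 1/7²) = 489.6 × 0.007370 = 3.608 eV.
λ = hc/ΔE = 1240 / 3.608 = 344 nm.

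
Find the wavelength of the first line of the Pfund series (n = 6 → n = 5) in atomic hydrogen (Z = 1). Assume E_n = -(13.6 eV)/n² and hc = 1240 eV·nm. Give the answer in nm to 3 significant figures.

The Pfund series terminates on n_f = 5; the first line has n_i = 5+1 = 6.
ΔE = 13.60 × (1/5² − 1/6²) = 0.1662 eV.
λ = 1240 / 0.1662 = 7460 nm.

7460 nm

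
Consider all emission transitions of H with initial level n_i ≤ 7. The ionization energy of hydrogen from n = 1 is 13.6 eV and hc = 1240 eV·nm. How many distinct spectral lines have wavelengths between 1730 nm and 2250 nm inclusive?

Enumerate all n_i → n_f pairs with 1 ≤ n_f < n_i ≤ 7 and compute λ = 1240 / [13.6·1·(1/n_f² − 1/n_i²)].
Lines falling in [1730, 2250] nm: 4→3 (1876 nm), 7→4 (2166 nm).

2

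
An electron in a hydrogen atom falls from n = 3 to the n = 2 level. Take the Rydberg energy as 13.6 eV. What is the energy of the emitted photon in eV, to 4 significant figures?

1.889 eV

E_3 = −13.60/9 = −1.511 eV and E_2 = −13.60/4 = −3.400 eV.
The photon energy is |E_3 − E_2| = 1.889 eV.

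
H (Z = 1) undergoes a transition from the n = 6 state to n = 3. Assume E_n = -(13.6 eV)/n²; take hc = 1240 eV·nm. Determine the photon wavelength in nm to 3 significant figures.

ΔE = 13.60 × (1/3² − 1/6²) = 13.60 × 0.08333 = 1.133 eV.
λ = hc/ΔE = 1240 / 1.133 = 1090 nm.
This line belongs to the Paschen series.

1090 nm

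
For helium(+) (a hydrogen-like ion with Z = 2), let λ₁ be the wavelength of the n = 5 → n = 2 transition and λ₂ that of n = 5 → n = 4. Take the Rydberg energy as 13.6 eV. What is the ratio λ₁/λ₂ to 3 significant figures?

0.107

λ ∝ 1/ΔE ∝ 1/(1/n_f² − 1/n_i²), and the Z² and hc factors cancel in the ratio.
λ₁/λ₂ = (1/4² − 1/5²)/(1/2² − 1/5²) = 0.02250/0.2100 = 0.107.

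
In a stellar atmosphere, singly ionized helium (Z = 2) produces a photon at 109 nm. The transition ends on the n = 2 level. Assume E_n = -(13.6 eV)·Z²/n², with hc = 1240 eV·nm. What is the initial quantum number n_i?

The photon energy is ΔE = hc/λ = 1240 / 109 = 11.38 eV.
With Z = 2, ΔE = 54.40 × (1/n_f² − 1/n_i²), so 1/n_f² − 1/n_i² = 0.2091.
With n_f = 2: 1/n_i² = 1/4 − 0.2091 = 0.04088, so n_i ≈ 4.95.

n_i = 5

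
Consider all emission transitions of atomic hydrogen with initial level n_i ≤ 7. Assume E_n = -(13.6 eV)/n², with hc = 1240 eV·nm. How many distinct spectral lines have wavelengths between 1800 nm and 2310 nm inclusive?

Enumerate all n_i → n_f pairs with 1 ≤ n_f < n_i ≤ 7 and compute λ = 1240 / [13.6·1·(1/n_f² − 1/n_i²)].
Lines falling in [1800, 2310] nm: 4→3 (1876 nm), 7→4 (2166 nm).

2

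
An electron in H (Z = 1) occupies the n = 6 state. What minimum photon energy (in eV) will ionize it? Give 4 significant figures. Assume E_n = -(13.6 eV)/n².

E_6 = −13.60/36 = −0.3778 eV, so ionization (to E = 0) requires 0.3778 eV.

0.3778 eV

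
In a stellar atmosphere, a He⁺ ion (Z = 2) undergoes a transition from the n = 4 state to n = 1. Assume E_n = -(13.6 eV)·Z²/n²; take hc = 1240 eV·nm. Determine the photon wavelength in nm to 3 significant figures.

For Z = 2 the level energies scale as Z², so the effective Rydberg energy is 13.6 × 4 = 54.40 eV.
ΔE = 54.40 × (1/1² − 1/4²) = 54.40 × 0.9375 = 51.00 eV.
λ = hc/ΔE = 1240 / 51.00 = 24.3 nm.

24.3 nm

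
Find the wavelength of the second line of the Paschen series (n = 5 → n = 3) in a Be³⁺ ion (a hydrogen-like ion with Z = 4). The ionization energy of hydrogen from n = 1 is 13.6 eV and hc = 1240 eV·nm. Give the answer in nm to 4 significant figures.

80.14 nm

The Paschen series terminates on n_f = 3; the second line has n_i = 3+2 = 5.
ΔE = 217.6 × (1/3² − 1/5²) = 15.47 eV.
λ = 1240 / 15.47 = 80.14 nm.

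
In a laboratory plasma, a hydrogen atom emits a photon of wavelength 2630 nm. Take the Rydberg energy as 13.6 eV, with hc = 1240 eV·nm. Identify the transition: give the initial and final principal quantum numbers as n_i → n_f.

n_i = 6, n_f = 4

The photon energy is ΔE = hc/λ = 1240 / 2630 = 0.4715 eV.
With Z = 1, ΔE = 13.60 × (1/n_f² − 1/n_i²), so 1/n_f² − 1/n_i² = 0.03467.
Trying n_f = 4 gives 1/n_i² = 0.02783, i.e. n_i ≈ 6; this pair matches.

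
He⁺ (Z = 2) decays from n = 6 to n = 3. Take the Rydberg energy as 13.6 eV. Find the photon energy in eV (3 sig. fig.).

The Bohr energies scale as Z², so for Z = 2: E_n = −54.40/n² eV.
E_6 = −54.40/36 = −1.511 eV and E_3 = −54.40/9 = −6.044 eV.
The photon energy is |E_6 − E_3| = 4.53 eV.

4.53 eV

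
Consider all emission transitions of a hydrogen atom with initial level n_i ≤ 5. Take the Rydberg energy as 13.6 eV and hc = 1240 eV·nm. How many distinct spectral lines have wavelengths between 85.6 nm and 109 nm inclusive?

Enumerate all n_i → n_f pairs with 1 ≤ n_f < n_i ≤ 5 and compute λ = 1240 / [13.6·1·(1/n_f² − 1/n_i²)].
Lines falling in [85.6, 109] nm: 5→1 (94.98 nm), 4→1 (97.25 nm), 3→1 (102.6 nm).

3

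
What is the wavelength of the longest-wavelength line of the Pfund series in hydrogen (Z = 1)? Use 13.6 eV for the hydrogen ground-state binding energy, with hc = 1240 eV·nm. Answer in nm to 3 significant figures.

7460 nm

The Pfund series terminates on n_f = 5; the first line has n_i = 5+1 = 6.
ΔE = 13.60 × (1/5² − 1/6²) = 0.1662 eV.
λ = 1240 / 0.1662 = 7460 nm.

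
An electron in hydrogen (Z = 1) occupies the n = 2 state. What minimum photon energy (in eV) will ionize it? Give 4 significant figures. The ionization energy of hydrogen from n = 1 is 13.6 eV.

3.400 eV

E_2 = −13.60/4 = −3.400 eV, so ionization (to E = 0) requires 3.400 eV.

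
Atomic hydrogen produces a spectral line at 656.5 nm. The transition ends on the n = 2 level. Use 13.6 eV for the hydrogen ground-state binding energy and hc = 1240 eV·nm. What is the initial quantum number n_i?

n_i = 3

The photon energy is ΔE = hc/λ = 1240 / 656.5 = 1.889 eV.
With Z = 1, ΔE = 13.60 × (1/n_f² − 1/n_i²), so 1/n_f² − 1/n_i² = 0.1389.
With n_f = 2: 1/n_i² = 1/4 − 0.1389 = 0.1111, so n_i ≈ 3.00.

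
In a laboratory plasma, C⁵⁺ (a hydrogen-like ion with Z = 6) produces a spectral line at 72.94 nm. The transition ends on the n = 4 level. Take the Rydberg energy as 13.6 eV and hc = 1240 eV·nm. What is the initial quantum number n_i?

n_i = 6

The photon energy is ΔE = hc/λ = 1240 / 72.94 = 17.00 eV.
With Z = 6, ΔE = 489.6 × (1/n_f² − 1/n_i²), so 1/n_f² − 1/n_i² = 0.03472.
With n_f = 4: 1/n_i² = 1/16 − 0.03472 = 0.02778, so n_i ≈ 6.00.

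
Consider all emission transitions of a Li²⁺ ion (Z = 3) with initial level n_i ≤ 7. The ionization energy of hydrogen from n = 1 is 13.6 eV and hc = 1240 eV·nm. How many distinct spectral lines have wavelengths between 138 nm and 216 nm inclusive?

Enumerate all n_i → n_f pairs with 1 ≤ n_f < n_i ≤ 7 and compute λ = 1240 / [13.6·9·(1/n_f² − 1/n_i²)].
Lines falling in [138, 216] nm: 5→3 (142.5 nm), 4→3 (208.4 nm).

2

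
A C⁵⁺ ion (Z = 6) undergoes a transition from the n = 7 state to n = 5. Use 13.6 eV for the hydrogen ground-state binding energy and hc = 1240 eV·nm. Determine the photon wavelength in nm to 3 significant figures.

129 nm

For Z = 6 the level energies scale as Z², so the effective Rydberg energy is 13.6 × 36 = 489.6 eV.
ΔE = 489.6 × (1/5² − 1/7²) = 489.6 × 0.01959 = 9.592 eV.
λ = hc/ΔE = 1240 / 9.592 = 129 nm.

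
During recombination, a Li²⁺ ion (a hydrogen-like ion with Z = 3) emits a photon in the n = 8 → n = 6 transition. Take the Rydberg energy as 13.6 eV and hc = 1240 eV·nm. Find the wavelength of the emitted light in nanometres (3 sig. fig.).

For Z = 3 the level energies scale as Z², so the effective Rydberg energy is 13.6 × 9 = 122.4 eV.
ΔE = 122.4 × (1/6² − 1/8²) = 122.4 × 0.01215 = 1.488 eV.
λ = hc/ΔE = 1240 / 1.488 = 834 nm.

834 nm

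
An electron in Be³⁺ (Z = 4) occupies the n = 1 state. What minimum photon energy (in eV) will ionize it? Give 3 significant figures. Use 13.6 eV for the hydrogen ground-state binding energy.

218 eV

E_n = −13.6 Z²/n² = −217.6/n² eV for Z = 4.
E_1 = −217.6/1 = −218 eV, so ionization (to E = 0) requires 218 eV.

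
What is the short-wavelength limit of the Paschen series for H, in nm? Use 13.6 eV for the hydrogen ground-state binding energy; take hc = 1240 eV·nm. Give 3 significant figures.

The Paschen series has lower level n_f = 3; the series limit corresponds to n_i → ∞.
ΔE_max = 13.6 × 1 / 3² = 1.511 eV.
λ_min = 1240 / 1.511 = 821 nm.

821 nm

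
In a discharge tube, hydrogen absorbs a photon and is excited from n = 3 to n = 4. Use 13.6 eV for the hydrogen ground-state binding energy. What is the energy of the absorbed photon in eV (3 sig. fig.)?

0.661 eV

E_4 = −13.60/16 = −0.8500 eV and E_3 = −13.60/9 = −1.511 eV.
The photon energy is |E_4 − E_3| = 0.661 eV.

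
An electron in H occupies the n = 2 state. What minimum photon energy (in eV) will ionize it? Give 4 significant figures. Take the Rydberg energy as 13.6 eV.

3.400 eV

E_2 = −13.60/4 = −3.400 eV, so ionization (to E = 0) requires 3.400 eV.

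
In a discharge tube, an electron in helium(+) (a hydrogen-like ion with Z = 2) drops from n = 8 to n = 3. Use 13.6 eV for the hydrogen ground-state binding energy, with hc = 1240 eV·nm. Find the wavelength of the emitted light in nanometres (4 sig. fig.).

238.7 nm

For Z = 2 the level energies scale as Z², so the effective Rydberg energy is 13.6 × 4 = 54.40 eV.
ΔE = 54.40 × (1/3² − 1/8²) = 54.40 × 0.09549 = 5.194 eV.
λ = hc/ΔE = 1240 / 5.194 = 238.7 nm.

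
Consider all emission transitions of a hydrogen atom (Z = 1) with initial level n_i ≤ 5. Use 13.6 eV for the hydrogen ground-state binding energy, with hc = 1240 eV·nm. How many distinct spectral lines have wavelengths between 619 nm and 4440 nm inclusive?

4

Enumerate all n_i → n_f pairs with 1 ≤ n_f < n_i ≤ 5 and compute λ = 1240 / [13.6·1·(1/n_f² − 1/n_i²)].
Lines falling in [619, 4440] nm: 3→2 (656.5 nm), 5→3 (1282 nm), 4→3 (1876 nm), 5→4 (4052 nm).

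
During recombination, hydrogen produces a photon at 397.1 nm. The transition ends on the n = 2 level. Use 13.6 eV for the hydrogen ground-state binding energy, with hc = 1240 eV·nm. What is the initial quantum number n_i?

n_i = 7

The photon energy is ΔE = hc/λ = 1240 / 397.1 = 3.123 eV.
With Z = 1, ΔE = 13.60 × (1/n_f² − 1/n_i²), so 1/n_f² − 1/n_i² = 0.2296.
With n_f = 2: 1/n_i² = 1/4 − 0.2296 = 0.02039, so n_i ≈ 7.00.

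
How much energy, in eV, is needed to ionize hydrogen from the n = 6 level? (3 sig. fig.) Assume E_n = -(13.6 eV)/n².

0.378 eV

E_6 = −13.60/36 = −0.378 eV, so ionization (to E = 0) requires 0.378 eV.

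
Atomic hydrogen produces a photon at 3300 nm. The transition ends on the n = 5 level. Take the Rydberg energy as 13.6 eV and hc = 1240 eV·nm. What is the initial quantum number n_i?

The photon energy is ΔE = hc/λ = 1240 / 3300 = 0.3758 eV.
With Z = 1, ΔE = 13.60 × (1/n_f² − 1/n_i²), so 1/n_f² − 1/n_i² = 0.02763.
With n_f = 5: 1/n_i² = 1/25 − 0.02763 = 0.01237, so n_i ≈ 8.99.

n_i = 9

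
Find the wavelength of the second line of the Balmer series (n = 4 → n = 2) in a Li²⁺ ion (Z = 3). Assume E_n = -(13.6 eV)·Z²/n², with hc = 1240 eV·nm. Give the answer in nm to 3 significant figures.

The Balmer series terminates on n_f = 2; the second line has n_i = 2+2 = 4.
ΔE = 122.4 × (1/2² − 1/4²) = 22.95 eV.
λ = 1240 / 22.95 = 54.0 nm.

54.0 nm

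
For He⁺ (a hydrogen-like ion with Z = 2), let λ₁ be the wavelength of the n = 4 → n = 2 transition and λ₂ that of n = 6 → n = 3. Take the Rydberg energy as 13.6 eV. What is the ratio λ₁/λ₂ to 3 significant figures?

0.444

λ ∝ 1/ΔE ∝ 1/(1/n_f² − 1/n_i²), and the Z² and hc factors cancel in the ratio.
λ₁/λ₂ = (1/3² − 1/6²)/(1/2² − 1/4²) = 0.08333/0.1875 = 0.444.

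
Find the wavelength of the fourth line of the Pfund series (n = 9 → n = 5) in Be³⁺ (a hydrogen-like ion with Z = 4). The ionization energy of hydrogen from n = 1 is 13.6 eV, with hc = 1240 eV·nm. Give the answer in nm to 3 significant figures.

The Pfund series terminates on n_f = 5; the fourth line has n_i = 5+4 = 9.
ΔE = 217.6 × (1/5² − 1/9²) = 6.018 eV.
λ = 1240 / 6.018 = 206 nm.

206 nm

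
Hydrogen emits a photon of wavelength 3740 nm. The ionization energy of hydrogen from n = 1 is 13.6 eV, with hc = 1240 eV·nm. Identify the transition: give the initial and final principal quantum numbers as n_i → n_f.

n_i = 8, n_f = 5

The photon energy is ΔE = hc/λ = 1240 / 3740 = 0.3316 eV.
With Z = 1, ΔE = 13.60 × (1/n_f² − 1/n_i²), so 1/n_f² − 1/n_i² = 0.02438.
Trying n_f = 5 gives 1/n_i² = 0.01562, i.e. n_i ≈ 8; this pair matches.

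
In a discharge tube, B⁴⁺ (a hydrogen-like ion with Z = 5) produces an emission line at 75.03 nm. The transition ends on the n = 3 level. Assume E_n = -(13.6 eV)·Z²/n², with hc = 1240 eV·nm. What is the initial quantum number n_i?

The photon energy is ΔE = hc/λ = 1240 / 75.03 = 16.53 eV.
With Z = 5, ΔE = 340.0 × (1/n_f² − 1/n_i²), so 1/n_f² − 1/n_i² = 0.04861.
With n_f = 3: 1/n_i² = 1/9 − 0.04861 = 0.06250, so n_i ≈ 4.00.

n_i = 4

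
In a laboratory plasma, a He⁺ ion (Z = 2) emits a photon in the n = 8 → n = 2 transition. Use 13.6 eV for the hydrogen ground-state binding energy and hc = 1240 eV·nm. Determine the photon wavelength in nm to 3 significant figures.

For Z = 2 the level energies scale as Z², so the effective Rydberg energy is 13.6 × 4 = 54.40 eV.
ΔE = 54.40 × (1/2² − 1/8²) = 54.40 × 0.2344 = 12.75 eV.
λ = hc/ΔE = 1240 / 12.75 = 97.3 nm.

97.3 nm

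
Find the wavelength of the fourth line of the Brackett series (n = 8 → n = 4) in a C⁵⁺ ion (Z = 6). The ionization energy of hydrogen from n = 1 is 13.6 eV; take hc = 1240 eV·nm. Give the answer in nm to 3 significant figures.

The Brackett series terminates on n_f = 4; the fourth line has n_i = 4+4 = 8.
ΔE = 489.6 × (1/4² − 1/8²) = 22.95 eV.
λ = 1240 / 22.95 = 54.0 nm.

54.0 nm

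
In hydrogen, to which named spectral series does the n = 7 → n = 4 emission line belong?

The series is set by the lower level: n_f = 4 is the Brackett series.

Brackett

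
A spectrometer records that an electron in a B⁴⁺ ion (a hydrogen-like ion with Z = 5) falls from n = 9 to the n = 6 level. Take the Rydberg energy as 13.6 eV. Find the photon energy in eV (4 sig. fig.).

The Bohr energies scale as Z², so for Z = 5: E_n = −340.0/n² eV.
E_9 = −340.0/81 = −4.198 eV and E_6 = −340.0/36 = −9.444 eV.
The photon energy is |E_9 − E_6| = 5.247 eV.

5.247 eV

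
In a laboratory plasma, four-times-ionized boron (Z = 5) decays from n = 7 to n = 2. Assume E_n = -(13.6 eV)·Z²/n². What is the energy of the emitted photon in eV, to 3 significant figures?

78.1 eV

The Bohr energies scale as Z², so for Z = 5: E_n = −340.0/n² eV.
E_7 = −340.0/49 = −6.939 eV and E_2 = −340.0/4 = −85.00 eV.
The photon energy is |E_7 − E_2| = 78.1 eV.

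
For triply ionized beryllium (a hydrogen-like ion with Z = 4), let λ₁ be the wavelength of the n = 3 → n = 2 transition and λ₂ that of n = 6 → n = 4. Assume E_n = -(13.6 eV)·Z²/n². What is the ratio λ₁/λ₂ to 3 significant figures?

0.250

λ ∝ 1/ΔE ∝ 1/(1/n_f² − 1/n_i²), and the Z² and hc factors cancel in the ratio.
λ₁/λ₂ = (1/4² − 1/6²)/(1/2² − 1/3²) = 0.03472/0.1389 = 0.250.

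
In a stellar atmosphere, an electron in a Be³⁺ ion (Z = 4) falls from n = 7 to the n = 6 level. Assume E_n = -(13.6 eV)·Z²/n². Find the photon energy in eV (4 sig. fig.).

The Bohr energies scale as Z², so for Z = 4: E_n = −217.6/n² eV.
E_7 = −217.6/49 = −4.441 eV and E_6 = −217.6/36 = −6.044 eV.
The photon energy is |E_7 − E_6| = 1.604 eV.

1.604 eV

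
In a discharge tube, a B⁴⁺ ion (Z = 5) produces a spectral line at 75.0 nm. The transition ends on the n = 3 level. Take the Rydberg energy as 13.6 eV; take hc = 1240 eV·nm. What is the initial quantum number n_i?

n_i = 4

The photon energy is ΔE = hc/λ = 1240 / 75.0 = 16.53 eV.
With Z = 5, ΔE = 340.0 × (1/n_f² − 1/n_i²), so 1/n_f² − 1/n_i² = 0.04863.
With n_f = 3: 1/n_i² = 1/9 − 0.04863 = 0.06248, so n_i ≈ 4.00.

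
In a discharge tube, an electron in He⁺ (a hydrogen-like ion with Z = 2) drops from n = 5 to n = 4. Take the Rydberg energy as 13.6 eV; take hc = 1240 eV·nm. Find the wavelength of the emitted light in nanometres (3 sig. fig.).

1010 nm

For Z = 2 the level energies scale as Z², so the effective Rydberg energy is 13.6 × 4 = 54.40 eV.
ΔE = 54.40 × (1/4² − 1/5²) = 54.40 × 0.02250 = 1.224 eV.
λ = hc/ΔE = 1240 / 1.224 = 1010 nm.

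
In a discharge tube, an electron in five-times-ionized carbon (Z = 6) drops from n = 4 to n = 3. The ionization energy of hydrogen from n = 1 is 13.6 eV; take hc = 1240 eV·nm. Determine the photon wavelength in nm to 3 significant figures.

52.1 nm

For Z = 6 the level energies scale as Z², so the effective Rydberg energy is 13.6 × 36 = 489.6 eV.
ΔE = 489.6 × (1/3² − 1/4²) = 489.6 × 0.04861 = 23.80 eV.
λ = hc/ΔE = 1240 / 23.80 = 52.1 nm.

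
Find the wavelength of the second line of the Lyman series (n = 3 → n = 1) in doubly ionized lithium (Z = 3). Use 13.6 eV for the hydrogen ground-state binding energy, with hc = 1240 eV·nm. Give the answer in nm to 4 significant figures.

11.40 nm

The Lyman series terminates on n_f = 1; the second line has n_i = 1+2 = 3.
ΔE = 122.4 × (1/1² − 1/3²) = 108.8 eV.
λ = 1240 / 108.8 = 11.40 nm.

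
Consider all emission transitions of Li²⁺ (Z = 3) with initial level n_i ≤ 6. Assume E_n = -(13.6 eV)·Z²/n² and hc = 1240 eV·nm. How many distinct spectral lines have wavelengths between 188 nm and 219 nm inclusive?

Enumerate all n_i → n_f pairs with 1 ≤ n_f < n_i ≤ 6 and compute λ = 1240 / [13.6·9·(1/n_f² − 1/n_i²)].
Lines falling in [188, 219] nm: 4→3 (208.4 nm).

1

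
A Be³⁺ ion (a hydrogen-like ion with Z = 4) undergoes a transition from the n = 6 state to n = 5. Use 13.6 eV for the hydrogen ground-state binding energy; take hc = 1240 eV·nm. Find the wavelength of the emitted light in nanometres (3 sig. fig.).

466 nm

For Z = 4 the level energies scale as Z², so the effective Rydberg energy is 13.6 × 16 = 217.6 eV.
ΔE = 217.6 × (1/5² − 1/6²) = 217.6 × 0.01222 = 2.660 eV.
λ = hc/ΔE = 1240 / 2.660 = 466 nm.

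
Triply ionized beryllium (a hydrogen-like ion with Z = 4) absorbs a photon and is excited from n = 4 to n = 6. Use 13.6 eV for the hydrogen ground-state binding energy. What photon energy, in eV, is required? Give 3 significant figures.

7.56 eV

The Bohr energies scale as Z², so for Z = 4: E_n = −217.6/n² eV.
E_6 = −217.6/36 = −6.044 eV and E_4 = −217.6/16 = −13.60 eV.
The photon energy is |E_6 − E_4| = 7.56 eV.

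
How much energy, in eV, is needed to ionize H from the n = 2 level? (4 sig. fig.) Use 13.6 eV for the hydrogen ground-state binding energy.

E_2 = −13.60/4 = −3.400 eV, so ionization (to E = 0) requires 3.400 eV.

3.400 eV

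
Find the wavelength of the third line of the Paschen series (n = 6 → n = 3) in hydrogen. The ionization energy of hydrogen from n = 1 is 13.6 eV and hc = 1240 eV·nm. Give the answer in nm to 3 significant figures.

1090 nm

The Paschen series terminates on n_f = 3; the third line has n_i = 3+3 = 6.
ΔE = 13.60 × (1/3² − 1/6²) = 1.133 eV.
λ = 1240 / 1.133 = 1090 nm.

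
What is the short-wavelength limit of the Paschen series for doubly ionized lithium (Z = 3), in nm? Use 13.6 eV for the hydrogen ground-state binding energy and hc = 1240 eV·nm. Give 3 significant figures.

The Paschen series has lower level n_f = 3; the series limit corresponds to n_i → ∞.
ΔE_max = 13.6 × 9 / 3² = 13.60 eV.
λ_min = 1240 / 13.60 = 91.2 nm.

91.2 nm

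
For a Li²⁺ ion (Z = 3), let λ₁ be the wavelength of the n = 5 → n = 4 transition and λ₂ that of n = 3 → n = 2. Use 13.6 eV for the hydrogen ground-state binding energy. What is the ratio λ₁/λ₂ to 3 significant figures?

λ ∝ 1/ΔE ∝ 1/(1/n_f² − 1/n_i²), and the Z² and hc factors cancel in the ratio.
λ₁/λ₂ = (1/2² − 1/3²)/(1/4² − 1/5²) = 0.1389/0.02250 = 6.17.

6.17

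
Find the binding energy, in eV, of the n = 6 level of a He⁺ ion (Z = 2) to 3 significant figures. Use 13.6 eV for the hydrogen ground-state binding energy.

E_n = −13.6 Z²/n² = −54.40/n² eV for Z = 2.
E_6 = −54.40/36 = −1.51 eV, so ionization (to E = 0) requires 1.51 eV.

1.51 eV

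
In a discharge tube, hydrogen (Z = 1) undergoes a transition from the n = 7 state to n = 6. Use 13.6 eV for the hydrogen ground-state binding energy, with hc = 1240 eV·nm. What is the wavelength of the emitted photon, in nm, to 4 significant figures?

12370 nm

ΔE = 13.60 × (1/6² − 1/7²) = 13.60 × 0.007370 = 0.1002 eV.
λ = hc/ΔE = 1240 / 0.1002 = 12370 nm.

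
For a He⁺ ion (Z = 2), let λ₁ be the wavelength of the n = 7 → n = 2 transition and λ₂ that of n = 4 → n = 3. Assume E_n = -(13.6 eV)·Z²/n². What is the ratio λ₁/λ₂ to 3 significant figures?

λ ∝ 1/ΔE ∝ 1/(1/n_f² − 1/n_i²), and the Z² and hc factors cancel in the ratio.
λ₁/λ₂ = (1/3² − 1/4²)/(1/2² − 1/7²) = 0.04861/0.2296 = 0.212.

0.212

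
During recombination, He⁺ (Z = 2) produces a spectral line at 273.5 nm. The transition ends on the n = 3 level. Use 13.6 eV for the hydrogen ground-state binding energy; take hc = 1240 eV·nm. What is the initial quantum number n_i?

n_i = 6

The photon energy is ΔE = hc/λ = 1240 / 273.5 = 4.534 eV.
With Z = 2, ΔE = 54.40 × (1/n_f² − 1/n_i²), so 1/n_f² − 1/n_i² = 0.08334.
With n_f = 3: 1/n_i² = 1/9 − 0.08334 = 0.02777, so n_i ≈ 6.00.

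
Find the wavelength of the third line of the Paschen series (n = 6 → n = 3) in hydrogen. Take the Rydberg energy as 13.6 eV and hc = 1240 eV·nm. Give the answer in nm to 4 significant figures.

1094 nm

The Paschen series terminates on n_f = 3; the third line has n_i = 3+3 = 6.
ΔE = 13.60 × (1/3² − 1/6²) = 1.133 eV.
λ = 1240 / 1.133 = 1094 nm.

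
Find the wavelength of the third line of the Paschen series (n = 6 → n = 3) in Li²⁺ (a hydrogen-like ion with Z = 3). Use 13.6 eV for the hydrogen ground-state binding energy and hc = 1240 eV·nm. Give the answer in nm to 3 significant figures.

122 nm

The Paschen series terminates on n_f = 3; the third line has n_i = 3+3 = 6.
ΔE = 122.4 × (1/3² − 1/6²) = 10.20 eV.
λ = 1240 / 10.20 = 122 nm.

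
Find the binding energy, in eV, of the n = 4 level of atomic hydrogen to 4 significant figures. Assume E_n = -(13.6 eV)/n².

0.8500 eV

E_4 = −13.60/16 = −0.8500 eV, so ionization (to E = 0) requires 0.8500 eV.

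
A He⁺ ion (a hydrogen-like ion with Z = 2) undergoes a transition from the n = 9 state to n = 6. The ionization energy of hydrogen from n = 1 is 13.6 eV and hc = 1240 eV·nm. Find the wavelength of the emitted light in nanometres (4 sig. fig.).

1477 nm

For Z = 2 the level energies scale as Z², so the effective Rydberg energy is 13.6 × 4 = 54.40 eV.
ΔE = 54.40 × (1/6² − 1/9²) = 54.40 × 0.01543 = 0.8395 eV.
λ = hc/ΔE = 1240 / 0.8395 = 1477 nm.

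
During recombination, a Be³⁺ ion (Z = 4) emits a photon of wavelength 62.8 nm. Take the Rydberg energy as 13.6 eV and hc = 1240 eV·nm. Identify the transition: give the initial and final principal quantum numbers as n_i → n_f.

n_i = 7, n_f = 3

The photon energy is ΔE = hc/λ = 1240 / 62.8 = 19.75 eV.
With Z = 4, ΔE = 217.6 × (1/n_f² − 1/n_i²), so 1/n_f² − 1/n_i² = 0.09074.
Trying n_f = 3 gives 1/n_i² = 0.02037, i.e. n_i ≈ 7; this pair matches.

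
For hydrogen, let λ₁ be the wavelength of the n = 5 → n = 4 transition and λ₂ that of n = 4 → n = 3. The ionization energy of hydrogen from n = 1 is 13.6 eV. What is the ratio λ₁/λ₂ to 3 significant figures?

λ ∝ 1/ΔE ∝ 1/(1/n_f² − 1/n_i²), and the Z² and hc factors cancel in the ratio.
λ₁/λ₂ = (1/3² − 1/4²)/(1/4² − 1/5²) = 0.04861/0.02250 = 2.16.

2.16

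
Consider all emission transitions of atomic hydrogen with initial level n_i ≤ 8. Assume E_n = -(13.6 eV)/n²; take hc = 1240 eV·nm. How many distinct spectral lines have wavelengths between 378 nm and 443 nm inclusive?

Enumerate all n_i → n_f pairs with 1 ≤ n_f < n_i ≤ 8 and compute λ = 1240 / [13.6·1·(1/n_f² − 1/n_i²)].
Lines falling in [378, 443] nm: 8→2 (389.0 nm), 7→2 (397.1 nm), 6→2 (410.3 nm), 5→2 (434.2 nm).

4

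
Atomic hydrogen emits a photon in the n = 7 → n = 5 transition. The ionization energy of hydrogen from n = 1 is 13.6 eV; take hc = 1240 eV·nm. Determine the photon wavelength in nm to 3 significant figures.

ΔE = 13.60 × (1/5² − 1/7²) = 13.60 × 0.01959 = 0.2664 eV.
λ = hc/ΔE = 1240 / 0.2664 = 4650 nm.
This line belongs to the Pfund series.

4650 nm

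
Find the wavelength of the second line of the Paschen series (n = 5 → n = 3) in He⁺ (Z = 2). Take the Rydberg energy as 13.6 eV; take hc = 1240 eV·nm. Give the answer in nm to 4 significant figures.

320.5 nm

The Paschen series terminates on n_f = 3; the second line has n_i = 3+2 = 5.
ΔE = 54.40 × (1/3² − 1/5²) = 3.868 eV.
λ = 1240 / 3.868 = 320.5 nm.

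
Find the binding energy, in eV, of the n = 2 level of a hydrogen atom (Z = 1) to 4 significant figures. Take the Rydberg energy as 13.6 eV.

3.400 eV

E_2 = −13.60/4 = −3.400 eV, so ionization (to E = 0) requires 3.400 eV.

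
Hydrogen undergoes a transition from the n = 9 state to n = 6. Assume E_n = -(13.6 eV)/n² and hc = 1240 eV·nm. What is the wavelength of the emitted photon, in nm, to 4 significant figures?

ΔE = 13.60 × (1/6² − 1/9²) = 13.60 × 0.01543 = 0.2099 eV.
λ = hc/ΔE = 1240 / 0.2099 = 5908 nm.

5908 nm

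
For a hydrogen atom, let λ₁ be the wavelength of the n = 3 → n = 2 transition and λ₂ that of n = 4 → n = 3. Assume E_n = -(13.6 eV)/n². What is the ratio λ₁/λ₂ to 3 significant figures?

0.350

λ ∝ 1/ΔE ∝ 1/(1/n_f² − 1/n_i²), and the Z² and hc factors cancel in the ratio.
λ₁/λ₂ = (1/3² − 1/4²)/(1/2² − 1/3²) = 0.04861/0.1389 = 0.350.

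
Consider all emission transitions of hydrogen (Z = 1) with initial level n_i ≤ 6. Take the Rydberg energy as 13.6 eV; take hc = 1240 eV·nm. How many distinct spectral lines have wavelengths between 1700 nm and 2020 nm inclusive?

1

Enumerate all n_i → n_f pairs with 1 ≤ n_f < n_i ≤ 6 and compute λ = 1240 / [13.6·1·(1/n_f² − 1/n_i²)].
Lines falling in [1700, 2020] nm: 4→3 (1876 nm).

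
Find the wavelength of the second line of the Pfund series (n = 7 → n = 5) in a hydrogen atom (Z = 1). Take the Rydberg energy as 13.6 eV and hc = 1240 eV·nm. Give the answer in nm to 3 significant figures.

The Pfund series terminates on n_f = 5; the second line has n_i = 5+2 = 7.
ΔE = 13.60 × (1/5² − 1/7²) = 0.2664 eV.
λ = 1240 / 0.2664 = 4650 nm.

4650 nm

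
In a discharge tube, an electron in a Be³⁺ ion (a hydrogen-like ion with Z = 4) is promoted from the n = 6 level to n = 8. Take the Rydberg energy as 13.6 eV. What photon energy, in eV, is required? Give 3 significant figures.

2.64 eV

The Bohr energies scale as Z², so for Z = 4: E_n = −217.6/n² eV.
E_8 = −217.6/64 = −3.400 eV and E_6 = −217.6/36 = −6.044 eV.
The photon energy is |E_8 − E_6| = 2.64 eV.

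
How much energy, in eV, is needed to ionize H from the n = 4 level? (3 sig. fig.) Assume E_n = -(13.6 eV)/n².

0.850 eV

E_4 = −13.60/16 = −0.850 eV, so ionization (to E = 0) requires 0.850 eV.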